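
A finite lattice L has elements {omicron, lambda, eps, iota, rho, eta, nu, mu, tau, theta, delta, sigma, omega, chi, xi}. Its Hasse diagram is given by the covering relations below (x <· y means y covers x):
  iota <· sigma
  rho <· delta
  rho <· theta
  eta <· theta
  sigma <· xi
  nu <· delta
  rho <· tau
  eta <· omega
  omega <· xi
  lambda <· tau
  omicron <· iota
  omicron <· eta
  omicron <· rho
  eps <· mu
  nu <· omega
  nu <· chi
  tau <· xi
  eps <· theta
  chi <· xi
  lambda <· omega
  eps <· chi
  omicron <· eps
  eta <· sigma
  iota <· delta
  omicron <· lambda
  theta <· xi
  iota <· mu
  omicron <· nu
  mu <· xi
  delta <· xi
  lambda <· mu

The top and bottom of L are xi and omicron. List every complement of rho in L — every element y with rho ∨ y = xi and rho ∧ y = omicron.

chi, mu, omega, sigma

Need y with rho ∨ y = xi and rho ∧ y = omicron.
Checking each element gives: chi, mu, omega, sigma.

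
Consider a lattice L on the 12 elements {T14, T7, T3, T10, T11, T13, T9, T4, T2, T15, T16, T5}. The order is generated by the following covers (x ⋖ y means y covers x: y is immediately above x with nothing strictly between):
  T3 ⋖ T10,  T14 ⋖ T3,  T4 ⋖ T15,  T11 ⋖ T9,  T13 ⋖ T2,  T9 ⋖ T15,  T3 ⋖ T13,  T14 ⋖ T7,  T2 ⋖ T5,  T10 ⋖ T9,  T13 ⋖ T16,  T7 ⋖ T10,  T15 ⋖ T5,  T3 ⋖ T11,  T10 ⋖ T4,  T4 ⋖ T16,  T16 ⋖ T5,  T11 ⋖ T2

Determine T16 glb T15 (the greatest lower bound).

Common lower bounds of {T16, T15}: T10, T14, T3, T4, T7.
The greatest among these is T4.

T4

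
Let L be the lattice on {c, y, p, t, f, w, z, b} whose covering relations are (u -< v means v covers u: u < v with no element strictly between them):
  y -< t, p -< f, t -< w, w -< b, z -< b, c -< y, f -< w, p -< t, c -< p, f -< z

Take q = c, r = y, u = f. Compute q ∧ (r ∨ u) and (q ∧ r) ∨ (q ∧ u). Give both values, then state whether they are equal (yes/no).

r ∨ u = w, so q ∧ (r ∨ u) = c ∧ w = c.
q ∧ r = c and q ∧ u = c, so (q ∧ r) ∨ (q ∧ u) = c ∨ c = c.
Equal: yes.

c; c; yes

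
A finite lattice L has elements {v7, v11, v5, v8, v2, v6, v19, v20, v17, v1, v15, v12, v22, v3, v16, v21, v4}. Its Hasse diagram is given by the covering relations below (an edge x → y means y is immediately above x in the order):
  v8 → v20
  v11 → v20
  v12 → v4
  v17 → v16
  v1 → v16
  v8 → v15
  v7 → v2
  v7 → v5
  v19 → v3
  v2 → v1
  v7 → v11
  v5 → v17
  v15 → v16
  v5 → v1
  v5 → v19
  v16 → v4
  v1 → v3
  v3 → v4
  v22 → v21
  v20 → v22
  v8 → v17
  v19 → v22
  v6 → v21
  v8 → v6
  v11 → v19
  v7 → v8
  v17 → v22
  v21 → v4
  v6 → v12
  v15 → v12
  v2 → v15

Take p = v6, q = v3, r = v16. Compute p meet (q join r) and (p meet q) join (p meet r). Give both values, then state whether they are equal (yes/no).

v6; v8; no

q join r = v4, so p meet (q join r) = v6 meet v4 = v6.
p meet q = v7 and p meet r = v8, so (p meet q) join (p meet r) = v7 join v8 = v8.
Equal: no.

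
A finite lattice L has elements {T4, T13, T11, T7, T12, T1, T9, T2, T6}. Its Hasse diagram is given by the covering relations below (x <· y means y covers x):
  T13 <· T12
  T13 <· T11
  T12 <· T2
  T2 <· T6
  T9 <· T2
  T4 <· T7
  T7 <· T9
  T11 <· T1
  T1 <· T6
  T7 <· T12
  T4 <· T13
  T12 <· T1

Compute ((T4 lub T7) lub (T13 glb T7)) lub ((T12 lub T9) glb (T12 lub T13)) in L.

T4 ∨ T7 = T7
T13 ∧ T7 = T4
T7 ∨ T4 = T7
T12 ∨ T9 = T2
T12 ∨ T13 = T12
T2 ∧ T12 = T12
T7 ∨ T12 = T12

T12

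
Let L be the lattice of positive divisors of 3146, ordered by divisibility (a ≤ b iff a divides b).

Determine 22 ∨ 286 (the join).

In the divisibility order, the join is the least common multiple: lcm(22, 286) = 286.

286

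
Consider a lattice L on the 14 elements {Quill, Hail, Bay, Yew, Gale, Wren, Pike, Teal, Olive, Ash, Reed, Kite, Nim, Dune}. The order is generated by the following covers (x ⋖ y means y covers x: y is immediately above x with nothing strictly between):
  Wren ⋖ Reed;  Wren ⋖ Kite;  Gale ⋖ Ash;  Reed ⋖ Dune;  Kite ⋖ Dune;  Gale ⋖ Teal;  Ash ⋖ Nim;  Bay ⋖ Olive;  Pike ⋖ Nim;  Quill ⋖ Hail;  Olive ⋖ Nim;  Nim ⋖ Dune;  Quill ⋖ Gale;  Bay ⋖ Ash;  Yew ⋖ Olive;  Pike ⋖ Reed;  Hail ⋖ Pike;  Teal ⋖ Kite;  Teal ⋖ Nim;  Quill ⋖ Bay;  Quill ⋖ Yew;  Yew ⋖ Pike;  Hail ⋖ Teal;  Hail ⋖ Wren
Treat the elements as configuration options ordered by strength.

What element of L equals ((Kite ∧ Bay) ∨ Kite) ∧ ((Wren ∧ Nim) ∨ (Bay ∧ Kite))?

Kite ∧ Bay = Quill
Quill ∨ Kite = Kite
Wren ∧ Nim = Hail
Bay ∧ Kite = Quill
Hail ∨ Quill = Hail
Kite ∧ Hail = Hail

Hail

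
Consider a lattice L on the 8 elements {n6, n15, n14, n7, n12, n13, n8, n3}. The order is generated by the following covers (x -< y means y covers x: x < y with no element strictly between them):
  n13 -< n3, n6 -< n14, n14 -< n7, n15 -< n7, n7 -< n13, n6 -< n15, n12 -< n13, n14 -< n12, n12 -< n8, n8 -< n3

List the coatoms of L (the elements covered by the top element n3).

n13, n8

The coatoms are exactly the elements covered by n3: n13, n8.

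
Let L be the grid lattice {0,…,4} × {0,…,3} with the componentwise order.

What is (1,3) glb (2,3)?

(1,3)

Common lower bounds of {(1,3), (2,3)}: (0,0), (0,1), (0,2), (0,3), (1,0), (1,1), (1,2), (1,3).
The greatest among these is (1,3).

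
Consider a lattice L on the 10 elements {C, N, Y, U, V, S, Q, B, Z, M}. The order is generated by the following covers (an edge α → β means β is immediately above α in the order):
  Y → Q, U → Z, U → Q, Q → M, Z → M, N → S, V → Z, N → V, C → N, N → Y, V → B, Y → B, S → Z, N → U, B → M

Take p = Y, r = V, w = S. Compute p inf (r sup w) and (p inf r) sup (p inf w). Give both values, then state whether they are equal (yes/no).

N; N; yes

r sup w = Z, so p inf (r sup w) = Y inf Z = N.
p inf r = N and p inf w = N, so (p inf r) sup (p inf w) = N sup N = N.
Equal: yes.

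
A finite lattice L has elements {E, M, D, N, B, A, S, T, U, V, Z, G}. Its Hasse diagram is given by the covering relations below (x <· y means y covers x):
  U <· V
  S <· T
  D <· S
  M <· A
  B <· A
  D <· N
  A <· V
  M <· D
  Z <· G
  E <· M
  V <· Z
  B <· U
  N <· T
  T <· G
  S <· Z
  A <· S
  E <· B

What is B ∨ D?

S

Common upper bounds of {B, D}: G, S, T, Z.
The least among these is S.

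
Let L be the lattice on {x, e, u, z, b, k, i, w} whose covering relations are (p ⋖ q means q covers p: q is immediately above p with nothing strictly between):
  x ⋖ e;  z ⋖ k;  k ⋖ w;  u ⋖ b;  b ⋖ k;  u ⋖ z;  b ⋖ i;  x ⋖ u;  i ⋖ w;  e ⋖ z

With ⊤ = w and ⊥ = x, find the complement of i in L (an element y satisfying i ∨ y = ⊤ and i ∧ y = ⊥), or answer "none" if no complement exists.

Need y with i ∨ y = w and i ∧ y = x.
Checking each element gives: e.

e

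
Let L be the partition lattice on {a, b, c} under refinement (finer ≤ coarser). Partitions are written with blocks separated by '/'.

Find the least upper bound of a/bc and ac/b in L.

abc

Common upper bounds of {a/bc, ac/b}: abc.
The least among these is abc.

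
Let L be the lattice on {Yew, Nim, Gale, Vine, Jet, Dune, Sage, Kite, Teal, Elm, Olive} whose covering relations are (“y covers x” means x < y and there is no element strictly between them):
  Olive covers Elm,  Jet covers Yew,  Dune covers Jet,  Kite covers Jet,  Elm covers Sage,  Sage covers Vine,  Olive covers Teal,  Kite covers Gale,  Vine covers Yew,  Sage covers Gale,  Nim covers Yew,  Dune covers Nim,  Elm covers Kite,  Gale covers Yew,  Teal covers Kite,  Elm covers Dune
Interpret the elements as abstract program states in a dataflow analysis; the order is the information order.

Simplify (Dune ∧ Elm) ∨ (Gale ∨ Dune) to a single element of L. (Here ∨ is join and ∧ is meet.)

Dune ∧ Elm = Dune
Gale ∨ Dune = Elm
Dune ∨ Elm = Elm

Elm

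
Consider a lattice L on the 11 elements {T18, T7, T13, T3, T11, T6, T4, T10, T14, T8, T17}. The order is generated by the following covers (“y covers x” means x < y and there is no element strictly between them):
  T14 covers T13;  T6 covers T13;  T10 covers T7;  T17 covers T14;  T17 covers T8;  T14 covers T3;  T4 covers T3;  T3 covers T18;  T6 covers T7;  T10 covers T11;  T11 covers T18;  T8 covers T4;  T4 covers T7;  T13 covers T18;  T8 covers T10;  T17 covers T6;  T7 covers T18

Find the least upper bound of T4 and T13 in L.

T17

Common upper bounds of {T4, T13}: T17.
The least among these is T17.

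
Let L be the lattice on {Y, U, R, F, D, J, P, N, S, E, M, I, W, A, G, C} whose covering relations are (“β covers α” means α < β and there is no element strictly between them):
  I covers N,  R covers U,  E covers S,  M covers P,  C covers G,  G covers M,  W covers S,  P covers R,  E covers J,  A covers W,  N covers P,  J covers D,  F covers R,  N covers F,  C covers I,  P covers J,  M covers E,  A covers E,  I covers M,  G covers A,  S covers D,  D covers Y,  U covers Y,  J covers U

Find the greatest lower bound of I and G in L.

M

Common lower bounds of {I, G}: D, E, J, M, P, R, S, U, Y.
The greatest among these is M.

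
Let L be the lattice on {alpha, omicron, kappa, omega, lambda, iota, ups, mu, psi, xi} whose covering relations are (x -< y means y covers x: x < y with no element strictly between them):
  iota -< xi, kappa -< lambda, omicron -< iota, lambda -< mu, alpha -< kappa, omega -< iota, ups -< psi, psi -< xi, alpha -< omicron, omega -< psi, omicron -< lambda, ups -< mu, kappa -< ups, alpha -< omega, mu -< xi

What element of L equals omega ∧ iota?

omega

omega ∧ iota = omega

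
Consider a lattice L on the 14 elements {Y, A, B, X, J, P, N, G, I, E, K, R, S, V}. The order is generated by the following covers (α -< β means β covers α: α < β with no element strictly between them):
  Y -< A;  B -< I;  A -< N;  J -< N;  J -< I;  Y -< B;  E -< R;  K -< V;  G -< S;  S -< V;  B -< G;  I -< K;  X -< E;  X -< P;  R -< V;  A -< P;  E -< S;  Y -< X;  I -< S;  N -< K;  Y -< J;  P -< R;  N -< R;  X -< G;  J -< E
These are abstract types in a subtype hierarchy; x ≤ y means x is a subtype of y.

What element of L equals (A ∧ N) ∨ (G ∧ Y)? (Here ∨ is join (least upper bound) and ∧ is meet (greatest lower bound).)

A

A ∧ N = A
G ∧ Y = Y
A ∨ Y = A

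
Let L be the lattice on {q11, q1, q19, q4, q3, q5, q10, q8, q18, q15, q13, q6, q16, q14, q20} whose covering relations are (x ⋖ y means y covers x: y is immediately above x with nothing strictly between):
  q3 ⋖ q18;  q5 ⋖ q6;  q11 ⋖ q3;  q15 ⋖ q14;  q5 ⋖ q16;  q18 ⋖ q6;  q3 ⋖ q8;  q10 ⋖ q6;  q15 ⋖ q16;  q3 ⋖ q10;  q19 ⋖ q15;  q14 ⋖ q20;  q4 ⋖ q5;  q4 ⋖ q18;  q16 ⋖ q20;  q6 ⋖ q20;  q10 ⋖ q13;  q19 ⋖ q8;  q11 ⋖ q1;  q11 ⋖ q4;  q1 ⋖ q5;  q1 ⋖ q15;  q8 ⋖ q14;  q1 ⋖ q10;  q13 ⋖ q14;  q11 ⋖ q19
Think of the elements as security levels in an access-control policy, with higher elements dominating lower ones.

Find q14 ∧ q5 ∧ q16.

q1

Common lower bounds of {q14, q5, q16}: q1, q11.
The greatest among these is q1.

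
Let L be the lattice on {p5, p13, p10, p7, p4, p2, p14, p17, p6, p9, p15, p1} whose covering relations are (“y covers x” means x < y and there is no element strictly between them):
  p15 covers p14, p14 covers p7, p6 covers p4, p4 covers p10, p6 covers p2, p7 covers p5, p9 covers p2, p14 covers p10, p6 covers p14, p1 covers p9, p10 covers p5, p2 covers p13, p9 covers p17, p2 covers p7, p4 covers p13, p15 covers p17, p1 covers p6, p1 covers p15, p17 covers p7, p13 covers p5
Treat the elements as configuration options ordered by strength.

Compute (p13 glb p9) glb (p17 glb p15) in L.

p5

p13 ∧ p9 = p13
p17 ∧ p15 = p17
p13 ∧ p17 = p5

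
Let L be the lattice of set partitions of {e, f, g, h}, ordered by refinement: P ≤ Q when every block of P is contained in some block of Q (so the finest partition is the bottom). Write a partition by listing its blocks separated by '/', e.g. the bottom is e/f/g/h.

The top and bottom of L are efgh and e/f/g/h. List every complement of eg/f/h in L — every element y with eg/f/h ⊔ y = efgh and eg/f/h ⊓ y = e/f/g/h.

e/fgh, ef/gh, efh/g, eh/fg

Need y with eg/f/h ∨ y = efgh and eg/f/h ∧ y = e/f/g/h.
Checking each element gives: e/fgh, ef/gh, efh/g, eh/fg.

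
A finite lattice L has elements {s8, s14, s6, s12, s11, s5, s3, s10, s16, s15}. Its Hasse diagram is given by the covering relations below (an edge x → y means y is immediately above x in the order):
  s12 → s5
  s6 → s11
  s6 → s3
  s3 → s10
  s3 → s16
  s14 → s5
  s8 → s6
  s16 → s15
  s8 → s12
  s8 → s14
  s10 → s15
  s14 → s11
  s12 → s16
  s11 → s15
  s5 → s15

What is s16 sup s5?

Common upper bounds of {s16, s5}: s15.
The least among these is s15.

s15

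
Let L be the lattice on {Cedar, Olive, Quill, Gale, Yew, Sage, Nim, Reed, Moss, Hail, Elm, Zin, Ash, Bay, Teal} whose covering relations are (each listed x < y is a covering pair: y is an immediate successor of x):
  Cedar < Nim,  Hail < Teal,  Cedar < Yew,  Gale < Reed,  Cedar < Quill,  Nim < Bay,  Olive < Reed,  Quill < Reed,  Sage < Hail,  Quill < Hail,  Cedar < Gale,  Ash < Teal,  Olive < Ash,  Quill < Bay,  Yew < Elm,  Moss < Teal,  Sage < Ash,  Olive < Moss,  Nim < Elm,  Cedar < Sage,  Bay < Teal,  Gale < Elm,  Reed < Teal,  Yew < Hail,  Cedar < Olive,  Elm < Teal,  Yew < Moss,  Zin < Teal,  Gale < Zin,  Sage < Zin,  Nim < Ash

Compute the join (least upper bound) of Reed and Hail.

Common upper bounds of {Reed, Hail}: Teal.
The least among these is Teal.

Teal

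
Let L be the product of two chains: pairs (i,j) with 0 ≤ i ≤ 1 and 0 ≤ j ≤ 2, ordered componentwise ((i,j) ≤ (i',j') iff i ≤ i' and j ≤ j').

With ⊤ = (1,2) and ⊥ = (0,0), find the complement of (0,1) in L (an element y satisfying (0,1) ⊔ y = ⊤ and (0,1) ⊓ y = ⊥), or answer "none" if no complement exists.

none

For every candidate y, either (0,1) ∨ y ≠ (1,2) or (0,1) ∧ y ≠ (0,0); no complement exists.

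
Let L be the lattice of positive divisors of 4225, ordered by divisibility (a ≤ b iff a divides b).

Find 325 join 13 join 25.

325

Common upper bounds of {325, 13, 25}: 325, 4225.
The least among these is 325.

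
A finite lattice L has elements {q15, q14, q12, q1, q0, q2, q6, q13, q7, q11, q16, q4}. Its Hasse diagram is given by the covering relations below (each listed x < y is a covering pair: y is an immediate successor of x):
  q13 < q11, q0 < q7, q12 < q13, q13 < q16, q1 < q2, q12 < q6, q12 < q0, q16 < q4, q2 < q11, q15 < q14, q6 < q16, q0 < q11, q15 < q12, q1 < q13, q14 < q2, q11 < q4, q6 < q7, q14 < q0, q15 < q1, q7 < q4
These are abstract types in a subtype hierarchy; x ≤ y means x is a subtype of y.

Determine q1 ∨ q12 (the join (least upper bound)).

q13

Common upper bounds of {q1, q12}: q11, q13, q16, q4.
The least among these is q13.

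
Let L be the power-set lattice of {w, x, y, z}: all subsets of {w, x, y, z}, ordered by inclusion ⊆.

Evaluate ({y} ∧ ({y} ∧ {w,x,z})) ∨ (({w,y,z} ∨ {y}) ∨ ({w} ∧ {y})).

{w,y,z}

{y} ∧ {w,x,z} = ∅
{y} ∧ ∅ = ∅
{w,y,z} ∨ {y} = {w,y,z}
{w} ∧ {y} = ∅
{w,y,z} ∨ ∅ = {w,y,z}
∅ ∨ {w,y,z} = {w,y,z}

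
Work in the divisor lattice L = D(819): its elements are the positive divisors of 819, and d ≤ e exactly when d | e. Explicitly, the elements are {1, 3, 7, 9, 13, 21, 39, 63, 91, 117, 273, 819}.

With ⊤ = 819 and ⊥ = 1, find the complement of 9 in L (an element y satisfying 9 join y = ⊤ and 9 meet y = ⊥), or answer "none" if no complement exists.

91

Need y with 9 ∨ y = 819 and 9 ∧ y = 1.
Checking each element gives: 91.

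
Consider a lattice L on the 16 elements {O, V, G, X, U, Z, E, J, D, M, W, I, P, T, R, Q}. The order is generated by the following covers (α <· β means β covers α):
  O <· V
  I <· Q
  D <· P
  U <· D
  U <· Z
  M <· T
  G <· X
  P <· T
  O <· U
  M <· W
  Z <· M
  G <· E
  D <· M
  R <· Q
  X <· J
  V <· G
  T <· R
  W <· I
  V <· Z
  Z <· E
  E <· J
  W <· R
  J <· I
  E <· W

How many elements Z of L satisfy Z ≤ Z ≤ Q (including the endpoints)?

The interval [Z, Q] = {E, I, J, M, Q, R, T, W, Z}, which has 9 elements.

9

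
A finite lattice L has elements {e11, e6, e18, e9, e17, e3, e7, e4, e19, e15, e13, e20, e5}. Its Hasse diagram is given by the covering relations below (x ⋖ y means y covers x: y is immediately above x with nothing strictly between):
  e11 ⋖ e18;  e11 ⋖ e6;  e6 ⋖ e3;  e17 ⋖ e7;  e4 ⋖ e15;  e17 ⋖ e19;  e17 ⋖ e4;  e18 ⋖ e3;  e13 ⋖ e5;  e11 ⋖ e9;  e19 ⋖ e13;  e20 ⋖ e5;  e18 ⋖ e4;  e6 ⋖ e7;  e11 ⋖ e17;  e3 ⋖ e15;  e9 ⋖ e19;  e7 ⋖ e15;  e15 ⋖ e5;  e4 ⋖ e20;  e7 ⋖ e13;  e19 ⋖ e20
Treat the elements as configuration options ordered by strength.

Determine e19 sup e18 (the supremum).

e20

Common upper bounds of {e19, e18}: e20, e5.
The least among these is e20.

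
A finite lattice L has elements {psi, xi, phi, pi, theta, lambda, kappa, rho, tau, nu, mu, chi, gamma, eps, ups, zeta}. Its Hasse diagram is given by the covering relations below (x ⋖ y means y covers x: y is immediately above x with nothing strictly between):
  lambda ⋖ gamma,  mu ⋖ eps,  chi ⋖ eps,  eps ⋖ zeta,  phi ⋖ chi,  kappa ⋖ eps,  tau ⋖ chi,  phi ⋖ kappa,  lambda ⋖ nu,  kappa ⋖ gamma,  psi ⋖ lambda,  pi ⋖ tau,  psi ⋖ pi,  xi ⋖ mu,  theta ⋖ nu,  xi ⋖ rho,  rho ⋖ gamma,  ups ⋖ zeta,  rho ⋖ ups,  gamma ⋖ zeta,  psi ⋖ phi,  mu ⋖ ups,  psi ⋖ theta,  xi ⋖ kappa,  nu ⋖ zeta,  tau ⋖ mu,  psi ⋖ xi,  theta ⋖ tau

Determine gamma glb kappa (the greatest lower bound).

kappa

Common lower bounds of {gamma, kappa}: kappa, phi, psi, xi.
The greatest among these is kappa.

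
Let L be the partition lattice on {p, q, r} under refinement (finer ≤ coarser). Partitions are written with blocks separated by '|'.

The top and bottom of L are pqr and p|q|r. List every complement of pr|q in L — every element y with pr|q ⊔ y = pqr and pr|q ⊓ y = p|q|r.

pq|r, p|qr

Need y with pr|q ∨ y = pqr and pr|q ∧ y = p|q|r.
Checking each element gives: pq|r, p|qr.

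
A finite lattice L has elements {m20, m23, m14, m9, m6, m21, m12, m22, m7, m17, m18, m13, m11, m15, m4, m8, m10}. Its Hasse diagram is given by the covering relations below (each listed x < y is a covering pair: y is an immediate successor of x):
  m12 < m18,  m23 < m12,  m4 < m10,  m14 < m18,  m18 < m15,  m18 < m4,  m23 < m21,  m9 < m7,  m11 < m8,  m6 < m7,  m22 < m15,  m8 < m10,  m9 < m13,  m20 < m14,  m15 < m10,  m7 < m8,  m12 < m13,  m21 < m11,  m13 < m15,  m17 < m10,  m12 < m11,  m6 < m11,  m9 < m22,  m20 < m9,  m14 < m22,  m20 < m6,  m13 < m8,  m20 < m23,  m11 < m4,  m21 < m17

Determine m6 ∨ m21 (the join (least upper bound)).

Common upper bounds of {m6, m21}: m10, m11, m4, m8.
The least among these is m11.

m11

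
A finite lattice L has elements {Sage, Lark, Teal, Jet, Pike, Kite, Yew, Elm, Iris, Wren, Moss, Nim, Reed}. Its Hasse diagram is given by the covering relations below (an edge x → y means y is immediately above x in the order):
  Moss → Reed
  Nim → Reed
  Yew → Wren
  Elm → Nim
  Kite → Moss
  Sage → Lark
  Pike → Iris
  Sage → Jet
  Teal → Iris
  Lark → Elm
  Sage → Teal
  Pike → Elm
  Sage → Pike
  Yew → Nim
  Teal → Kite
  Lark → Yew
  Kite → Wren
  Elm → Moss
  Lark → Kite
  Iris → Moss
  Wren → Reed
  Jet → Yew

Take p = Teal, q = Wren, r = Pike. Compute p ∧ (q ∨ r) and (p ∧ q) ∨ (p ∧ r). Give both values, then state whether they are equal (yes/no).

Teal; Teal; yes

q ∨ r = Reed, so p ∧ (q ∨ r) = Teal ∧ Reed = Teal.
p ∧ q = Teal and p ∧ r = Sage, so (p ∧ q) ∨ (p ∧ r) = Teal ∨ Sage = Teal.
Equal: yes.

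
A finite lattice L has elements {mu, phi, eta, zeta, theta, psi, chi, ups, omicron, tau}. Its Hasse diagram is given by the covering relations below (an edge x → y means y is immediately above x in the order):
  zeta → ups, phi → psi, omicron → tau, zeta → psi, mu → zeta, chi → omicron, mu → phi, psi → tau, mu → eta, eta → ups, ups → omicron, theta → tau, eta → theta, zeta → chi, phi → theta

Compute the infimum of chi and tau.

Common lower bounds of {chi, tau}: chi, mu, zeta.
The greatest among these is chi.

chi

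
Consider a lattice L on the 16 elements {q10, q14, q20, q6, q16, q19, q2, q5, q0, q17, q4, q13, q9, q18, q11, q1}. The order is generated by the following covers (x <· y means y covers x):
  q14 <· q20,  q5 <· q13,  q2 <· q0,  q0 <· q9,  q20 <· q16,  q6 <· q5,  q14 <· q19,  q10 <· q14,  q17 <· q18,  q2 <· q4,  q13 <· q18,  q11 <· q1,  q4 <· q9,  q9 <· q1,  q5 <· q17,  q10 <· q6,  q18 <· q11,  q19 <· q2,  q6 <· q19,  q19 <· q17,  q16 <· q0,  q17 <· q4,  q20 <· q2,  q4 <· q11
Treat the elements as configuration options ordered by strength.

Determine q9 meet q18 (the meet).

q17

Common lower bounds of {q9, q18}: q10, q14, q17, q19, q5, q6.
The greatest among these is q17.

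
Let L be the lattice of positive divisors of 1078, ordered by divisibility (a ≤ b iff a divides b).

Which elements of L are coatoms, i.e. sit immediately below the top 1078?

154, 539, 98

The coatoms are exactly the elements covered by 1078: 154, 539, 98.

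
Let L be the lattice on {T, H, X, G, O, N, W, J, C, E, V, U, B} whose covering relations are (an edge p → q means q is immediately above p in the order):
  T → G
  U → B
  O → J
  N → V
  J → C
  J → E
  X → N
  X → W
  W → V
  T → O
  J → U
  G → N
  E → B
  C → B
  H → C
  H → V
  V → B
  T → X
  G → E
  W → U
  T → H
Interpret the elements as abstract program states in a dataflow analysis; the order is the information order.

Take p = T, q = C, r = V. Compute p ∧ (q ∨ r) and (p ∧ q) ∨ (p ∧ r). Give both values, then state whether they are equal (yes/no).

T; T; yes

q ∨ r = B, so p ∧ (q ∨ r) = T ∧ B = T.
p ∧ q = T and p ∧ r = T, so (p ∧ q) ∨ (p ∧ r) = T ∨ T = T.
Equal: yes.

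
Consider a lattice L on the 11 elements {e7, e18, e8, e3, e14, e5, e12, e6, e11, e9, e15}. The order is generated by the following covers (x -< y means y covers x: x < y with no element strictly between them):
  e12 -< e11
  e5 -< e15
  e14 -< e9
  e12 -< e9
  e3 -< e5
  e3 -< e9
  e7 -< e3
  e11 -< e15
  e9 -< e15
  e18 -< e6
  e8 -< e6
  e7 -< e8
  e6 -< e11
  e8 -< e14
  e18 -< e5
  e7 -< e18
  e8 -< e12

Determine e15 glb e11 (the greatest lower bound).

e11

Common lower bounds of {e15, e11}: e11, e12, e18, e6, e7, e8.
The greatest among these is e11.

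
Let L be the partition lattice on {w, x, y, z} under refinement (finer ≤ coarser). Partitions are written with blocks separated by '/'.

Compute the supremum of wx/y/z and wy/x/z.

wxy/z

The join of wx/y/z and wy/x/z merges any blocks that overlap across the partitions, giving wxy/z.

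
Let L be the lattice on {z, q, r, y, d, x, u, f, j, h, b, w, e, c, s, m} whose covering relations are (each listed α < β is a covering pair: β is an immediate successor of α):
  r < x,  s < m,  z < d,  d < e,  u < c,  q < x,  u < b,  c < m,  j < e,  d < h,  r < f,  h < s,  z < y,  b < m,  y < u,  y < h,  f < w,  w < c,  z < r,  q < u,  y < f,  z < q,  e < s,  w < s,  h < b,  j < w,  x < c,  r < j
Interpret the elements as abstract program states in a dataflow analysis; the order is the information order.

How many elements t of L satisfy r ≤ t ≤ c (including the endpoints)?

The interval [r, c] = {c, f, j, r, w, x}, which has 6 elements.

6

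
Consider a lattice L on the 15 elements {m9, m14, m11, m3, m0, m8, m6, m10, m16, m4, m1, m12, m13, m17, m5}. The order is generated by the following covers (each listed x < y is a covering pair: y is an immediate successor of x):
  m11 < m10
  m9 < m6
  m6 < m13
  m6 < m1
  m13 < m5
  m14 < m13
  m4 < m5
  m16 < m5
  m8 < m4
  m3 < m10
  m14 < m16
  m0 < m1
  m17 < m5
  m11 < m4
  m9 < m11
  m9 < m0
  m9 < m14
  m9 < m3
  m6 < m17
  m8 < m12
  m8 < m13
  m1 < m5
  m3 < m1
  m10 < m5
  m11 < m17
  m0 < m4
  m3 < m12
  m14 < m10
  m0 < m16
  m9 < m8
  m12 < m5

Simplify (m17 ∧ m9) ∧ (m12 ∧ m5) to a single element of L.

m17 ∧ m9 = m9
m12 ∧ m5 = m12
m9 ∧ m12 = m9

m9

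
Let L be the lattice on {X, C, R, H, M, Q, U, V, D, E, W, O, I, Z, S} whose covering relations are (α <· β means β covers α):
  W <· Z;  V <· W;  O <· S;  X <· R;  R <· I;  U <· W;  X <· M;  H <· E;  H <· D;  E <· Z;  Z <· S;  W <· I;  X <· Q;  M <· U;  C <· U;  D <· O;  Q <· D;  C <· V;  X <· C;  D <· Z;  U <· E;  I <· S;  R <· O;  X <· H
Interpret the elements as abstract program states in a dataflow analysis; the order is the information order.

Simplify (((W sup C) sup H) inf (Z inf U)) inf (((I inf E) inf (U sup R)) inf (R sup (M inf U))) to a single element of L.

U

W ∨ C = W
W ∨ H = Z
Z ∧ U = U
Z ∧ U = U
I ∧ E = U
U ∨ R = I
U ∧ I = U
M ∧ U = M
R ∨ M = I
U ∧ I = U
U ∧ U = U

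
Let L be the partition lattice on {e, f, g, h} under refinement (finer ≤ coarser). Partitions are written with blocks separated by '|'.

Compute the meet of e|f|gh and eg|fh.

e|f|g|h

Common lower bounds of {e|f|gh, eg|fh}: e|f|g|h.
The greatest among these is e|f|g|h.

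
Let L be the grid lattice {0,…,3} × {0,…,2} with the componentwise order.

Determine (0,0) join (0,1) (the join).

(0,1)

Common upper bounds of {(0,0), (0,1)}: (0,1), (0,2), (1,1), (1,2), (2,1), (2,2), (3,1), (3,2).
The least among these is (0,1).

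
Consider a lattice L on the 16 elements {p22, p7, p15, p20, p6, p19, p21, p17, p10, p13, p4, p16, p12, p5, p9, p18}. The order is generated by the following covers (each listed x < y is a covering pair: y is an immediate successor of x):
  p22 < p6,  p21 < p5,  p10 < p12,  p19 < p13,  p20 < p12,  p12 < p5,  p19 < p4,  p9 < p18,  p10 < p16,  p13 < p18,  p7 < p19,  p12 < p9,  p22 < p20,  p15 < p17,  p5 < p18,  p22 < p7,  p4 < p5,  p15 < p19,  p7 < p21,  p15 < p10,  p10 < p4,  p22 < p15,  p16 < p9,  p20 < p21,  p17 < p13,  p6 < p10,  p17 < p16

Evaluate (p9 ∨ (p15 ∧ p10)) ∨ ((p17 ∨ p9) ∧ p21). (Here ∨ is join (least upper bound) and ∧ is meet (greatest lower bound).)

p9

p15 ∧ p10 = p15
p9 ∨ p15 = p9
p17 ∨ p9 = p9
p9 ∧ p21 = p20
p9 ∨ p20 = p9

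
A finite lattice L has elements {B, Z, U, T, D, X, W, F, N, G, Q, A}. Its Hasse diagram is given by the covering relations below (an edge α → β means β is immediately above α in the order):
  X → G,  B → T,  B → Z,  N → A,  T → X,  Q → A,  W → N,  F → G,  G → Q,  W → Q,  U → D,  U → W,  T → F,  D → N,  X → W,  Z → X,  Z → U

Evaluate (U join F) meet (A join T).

U ∨ F = Q
A ∨ T = A
Q ∧ A = Q

Q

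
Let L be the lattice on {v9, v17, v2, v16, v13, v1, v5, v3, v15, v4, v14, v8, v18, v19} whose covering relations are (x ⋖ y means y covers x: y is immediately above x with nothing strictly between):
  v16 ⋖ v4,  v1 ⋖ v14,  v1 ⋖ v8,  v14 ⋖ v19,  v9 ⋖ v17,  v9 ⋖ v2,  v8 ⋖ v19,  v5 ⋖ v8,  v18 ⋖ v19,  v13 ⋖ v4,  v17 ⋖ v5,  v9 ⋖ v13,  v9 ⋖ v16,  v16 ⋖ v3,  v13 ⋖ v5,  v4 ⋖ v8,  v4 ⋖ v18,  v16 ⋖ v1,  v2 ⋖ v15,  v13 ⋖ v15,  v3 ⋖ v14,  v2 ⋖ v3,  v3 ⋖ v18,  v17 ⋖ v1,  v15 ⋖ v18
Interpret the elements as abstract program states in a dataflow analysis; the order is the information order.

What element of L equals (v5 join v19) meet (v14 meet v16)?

v16

v5 ∨ v19 = v19
v14 ∧ v16 = v16
v19 ∧ v16 = v16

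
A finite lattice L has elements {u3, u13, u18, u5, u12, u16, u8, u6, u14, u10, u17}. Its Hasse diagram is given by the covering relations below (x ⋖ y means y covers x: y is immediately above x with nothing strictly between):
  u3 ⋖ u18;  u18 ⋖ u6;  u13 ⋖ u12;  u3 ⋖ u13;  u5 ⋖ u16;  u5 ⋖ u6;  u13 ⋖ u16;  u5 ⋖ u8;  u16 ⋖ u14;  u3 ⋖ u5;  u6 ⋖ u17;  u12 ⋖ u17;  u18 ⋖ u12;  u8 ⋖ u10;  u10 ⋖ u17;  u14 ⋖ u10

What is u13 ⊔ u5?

Common upper bounds of {u13, u5}: u10, u14, u16, u17.
The least among these is u16.

u16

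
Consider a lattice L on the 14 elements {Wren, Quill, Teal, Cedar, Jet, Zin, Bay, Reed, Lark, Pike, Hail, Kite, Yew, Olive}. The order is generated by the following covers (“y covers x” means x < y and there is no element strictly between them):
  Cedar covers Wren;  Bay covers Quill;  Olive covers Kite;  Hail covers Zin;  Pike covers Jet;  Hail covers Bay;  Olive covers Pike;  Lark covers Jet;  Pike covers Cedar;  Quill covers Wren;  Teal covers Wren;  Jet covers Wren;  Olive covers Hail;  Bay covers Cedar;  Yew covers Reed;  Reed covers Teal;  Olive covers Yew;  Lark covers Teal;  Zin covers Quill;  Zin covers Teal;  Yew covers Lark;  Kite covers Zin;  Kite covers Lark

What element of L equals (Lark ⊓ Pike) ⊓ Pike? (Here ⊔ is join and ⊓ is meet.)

Lark ∧ Pike = Jet
Jet ∧ Pike = Jet

Jet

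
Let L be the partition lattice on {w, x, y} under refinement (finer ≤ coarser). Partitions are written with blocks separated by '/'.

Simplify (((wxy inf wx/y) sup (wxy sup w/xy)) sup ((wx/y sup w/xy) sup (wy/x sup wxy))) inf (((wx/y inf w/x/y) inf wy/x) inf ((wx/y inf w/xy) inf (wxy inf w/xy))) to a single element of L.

w/x/y

wxy ∧ wx/y = wx/y
wxy ∨ w/xy = wxy
wx/y ∨ wxy = wxy
wx/y ∨ w/xy = wxy
wy/x ∨ wxy = wxy
wxy ∨ wxy = wxy
wxy ∨ wxy = wxy
wx/y ∧ w/x/y = w/x/y
w/x/y ∧ wy/x = w/x/y
wx/y ∧ w/xy = w/x/y
wxy ∧ w/xy = w/xy
w/x/y ∧ w/xy = w/x/y
w/x/y ∧ w/x/y = w/x/y
wxy ∧ w/x/y = w/x/y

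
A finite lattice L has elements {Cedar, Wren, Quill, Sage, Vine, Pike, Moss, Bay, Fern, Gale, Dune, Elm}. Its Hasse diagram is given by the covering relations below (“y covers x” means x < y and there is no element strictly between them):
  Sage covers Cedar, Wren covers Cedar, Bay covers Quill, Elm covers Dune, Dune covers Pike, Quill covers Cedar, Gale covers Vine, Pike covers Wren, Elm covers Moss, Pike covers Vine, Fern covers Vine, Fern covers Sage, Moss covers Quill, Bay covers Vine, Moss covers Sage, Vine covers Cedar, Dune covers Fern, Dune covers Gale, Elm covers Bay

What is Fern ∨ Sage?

Common upper bounds of {Fern, Sage}: Dune, Elm, Fern.
The least among these is Fern.

Fern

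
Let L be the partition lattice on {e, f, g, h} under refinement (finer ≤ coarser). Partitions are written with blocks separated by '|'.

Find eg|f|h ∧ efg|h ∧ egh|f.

eg|f|h

The meet (common refinement) of eg|f|h, efg|h, egh|f intersects blocks pairwise, giving eg|f|h.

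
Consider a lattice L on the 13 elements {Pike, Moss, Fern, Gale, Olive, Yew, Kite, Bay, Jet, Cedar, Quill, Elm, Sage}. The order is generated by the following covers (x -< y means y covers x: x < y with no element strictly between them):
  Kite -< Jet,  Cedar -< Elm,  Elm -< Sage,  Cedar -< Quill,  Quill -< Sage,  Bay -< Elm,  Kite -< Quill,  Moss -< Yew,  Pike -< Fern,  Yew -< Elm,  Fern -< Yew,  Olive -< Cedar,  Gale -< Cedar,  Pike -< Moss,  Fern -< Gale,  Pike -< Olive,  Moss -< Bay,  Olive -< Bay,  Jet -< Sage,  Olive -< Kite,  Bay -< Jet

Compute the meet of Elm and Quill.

Common lower bounds of {Elm, Quill}: Cedar, Fern, Gale, Olive, Pike.
The greatest among these is Cedar.

Cedar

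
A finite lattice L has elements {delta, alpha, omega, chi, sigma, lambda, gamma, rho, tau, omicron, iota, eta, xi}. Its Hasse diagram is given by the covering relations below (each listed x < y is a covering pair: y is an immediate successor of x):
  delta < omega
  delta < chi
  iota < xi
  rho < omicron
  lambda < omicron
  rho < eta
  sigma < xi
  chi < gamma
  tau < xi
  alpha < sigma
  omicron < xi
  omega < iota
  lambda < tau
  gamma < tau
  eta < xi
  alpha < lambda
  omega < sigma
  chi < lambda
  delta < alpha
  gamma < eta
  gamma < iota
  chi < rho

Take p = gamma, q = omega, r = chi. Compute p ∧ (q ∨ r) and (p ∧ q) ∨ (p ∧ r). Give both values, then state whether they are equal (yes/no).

q ∨ r = iota, so p ∧ (q ∨ r) = gamma ∧ iota = gamma.
p ∧ q = delta and p ∧ r = chi, so (p ∧ q) ∨ (p ∧ r) = delta ∨ chi = chi.
Equal: no.

gamma; chi; no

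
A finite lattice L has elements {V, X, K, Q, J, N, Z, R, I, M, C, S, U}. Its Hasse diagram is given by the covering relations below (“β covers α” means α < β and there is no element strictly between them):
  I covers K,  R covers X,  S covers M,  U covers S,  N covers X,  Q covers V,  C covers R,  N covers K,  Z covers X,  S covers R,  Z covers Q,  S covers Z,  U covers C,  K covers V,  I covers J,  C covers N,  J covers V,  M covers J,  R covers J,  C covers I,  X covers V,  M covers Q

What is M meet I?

Common lower bounds of {M, I}: J, V.
The greatest among these is J.

J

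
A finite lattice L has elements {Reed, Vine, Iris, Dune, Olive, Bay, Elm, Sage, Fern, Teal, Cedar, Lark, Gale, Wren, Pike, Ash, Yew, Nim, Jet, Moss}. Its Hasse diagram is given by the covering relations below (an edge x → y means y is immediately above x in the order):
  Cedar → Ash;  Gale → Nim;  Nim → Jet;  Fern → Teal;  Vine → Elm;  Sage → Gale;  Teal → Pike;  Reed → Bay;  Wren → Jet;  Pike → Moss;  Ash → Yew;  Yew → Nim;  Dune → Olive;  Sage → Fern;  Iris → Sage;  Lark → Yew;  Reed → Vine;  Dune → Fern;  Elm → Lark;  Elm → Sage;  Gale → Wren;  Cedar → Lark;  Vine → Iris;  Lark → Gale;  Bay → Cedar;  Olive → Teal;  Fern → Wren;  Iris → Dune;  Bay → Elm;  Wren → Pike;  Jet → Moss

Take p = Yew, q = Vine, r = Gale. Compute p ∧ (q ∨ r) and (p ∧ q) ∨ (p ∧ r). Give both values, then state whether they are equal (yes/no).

q ∨ r = Gale, so p ∧ (q ∨ r) = Yew ∧ Gale = Lark.
p ∧ q = Vine and p ∧ r = Lark, so (p ∧ q) ∨ (p ∧ r) = Vine ∨ Lark = Lark.
Equal: yes.

Lark; Lark; yes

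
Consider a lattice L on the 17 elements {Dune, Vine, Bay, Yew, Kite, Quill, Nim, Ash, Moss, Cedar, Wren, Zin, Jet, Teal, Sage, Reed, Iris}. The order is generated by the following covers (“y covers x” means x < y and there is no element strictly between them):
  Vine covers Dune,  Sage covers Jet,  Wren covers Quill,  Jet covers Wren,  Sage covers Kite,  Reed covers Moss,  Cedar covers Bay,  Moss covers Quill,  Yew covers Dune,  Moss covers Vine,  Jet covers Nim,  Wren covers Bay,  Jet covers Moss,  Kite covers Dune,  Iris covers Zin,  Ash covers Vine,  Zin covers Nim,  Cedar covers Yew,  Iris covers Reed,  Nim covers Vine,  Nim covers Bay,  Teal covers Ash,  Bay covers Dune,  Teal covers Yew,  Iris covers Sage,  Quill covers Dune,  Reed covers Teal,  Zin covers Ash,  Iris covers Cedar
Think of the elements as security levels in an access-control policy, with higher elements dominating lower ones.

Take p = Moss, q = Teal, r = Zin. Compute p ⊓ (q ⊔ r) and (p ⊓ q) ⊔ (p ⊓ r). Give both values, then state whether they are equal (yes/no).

q ⊔ r = Iris, so p ⊓ (q ⊔ r) = Moss ⊓ Iris = Moss.
p ⊓ q = Vine and p ⊓ r = Vine, so (p ⊓ q) ⊔ (p ⊓ r) = Vine ⊔ Vine = Vine.
Equal: no.

Moss; Vine; no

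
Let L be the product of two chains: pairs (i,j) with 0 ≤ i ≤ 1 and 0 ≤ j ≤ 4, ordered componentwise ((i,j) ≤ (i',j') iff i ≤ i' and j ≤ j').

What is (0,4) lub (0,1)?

(0,4)

In a product of chains, the join is componentwise max, giving (0,4).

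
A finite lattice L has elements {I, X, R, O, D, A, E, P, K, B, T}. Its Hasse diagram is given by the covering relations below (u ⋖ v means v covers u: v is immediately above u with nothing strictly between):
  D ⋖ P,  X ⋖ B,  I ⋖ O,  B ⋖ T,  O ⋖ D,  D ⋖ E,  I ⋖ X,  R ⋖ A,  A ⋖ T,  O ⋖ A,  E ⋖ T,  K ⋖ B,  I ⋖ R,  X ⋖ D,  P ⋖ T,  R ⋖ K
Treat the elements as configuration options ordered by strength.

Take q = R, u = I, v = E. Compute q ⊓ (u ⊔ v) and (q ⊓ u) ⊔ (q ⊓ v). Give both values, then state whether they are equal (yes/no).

I; I; yes

u ⊔ v = E, so q ⊓ (u ⊔ v) = R ⊓ E = I.
q ⊓ u = I and q ⊓ v = I, so (q ⊓ u) ⊔ (q ⊓ v) = I ⊔ I = I.
Equal: yes.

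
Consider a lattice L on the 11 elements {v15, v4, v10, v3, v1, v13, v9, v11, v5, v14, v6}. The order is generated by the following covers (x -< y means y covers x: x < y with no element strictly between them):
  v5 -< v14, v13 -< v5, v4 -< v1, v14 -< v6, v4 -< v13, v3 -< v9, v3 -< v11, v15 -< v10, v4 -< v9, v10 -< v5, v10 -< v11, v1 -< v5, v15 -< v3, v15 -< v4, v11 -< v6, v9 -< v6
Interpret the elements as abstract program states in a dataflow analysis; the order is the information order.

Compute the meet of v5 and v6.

v5

Common lower bounds of {v5, v6}: v1, v10, v13, v15, v4, v5.
The greatest among these is v5.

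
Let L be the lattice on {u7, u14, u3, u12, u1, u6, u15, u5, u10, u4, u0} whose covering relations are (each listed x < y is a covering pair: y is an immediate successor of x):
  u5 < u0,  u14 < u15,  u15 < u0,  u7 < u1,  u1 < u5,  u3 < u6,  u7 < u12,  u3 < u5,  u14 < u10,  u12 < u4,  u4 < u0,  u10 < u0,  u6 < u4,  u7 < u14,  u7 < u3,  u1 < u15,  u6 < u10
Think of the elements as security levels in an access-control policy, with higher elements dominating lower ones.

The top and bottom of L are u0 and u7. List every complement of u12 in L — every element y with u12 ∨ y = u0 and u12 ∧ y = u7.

Need y with u12 ∨ y = u0 and u12 ∧ y = u7.
Checking each element gives: u1, u10, u14, u15, u5.

u1, u10, u14, u15, u5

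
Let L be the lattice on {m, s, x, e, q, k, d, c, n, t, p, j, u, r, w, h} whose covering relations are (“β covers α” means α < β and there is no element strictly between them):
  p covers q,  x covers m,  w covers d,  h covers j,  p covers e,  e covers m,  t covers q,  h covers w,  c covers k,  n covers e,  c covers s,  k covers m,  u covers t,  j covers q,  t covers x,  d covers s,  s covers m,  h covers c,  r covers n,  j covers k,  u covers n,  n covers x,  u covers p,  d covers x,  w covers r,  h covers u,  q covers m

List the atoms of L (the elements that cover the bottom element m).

The atoms are exactly the elements that cover m: e, k, q, s, x.

e, k, q, s, x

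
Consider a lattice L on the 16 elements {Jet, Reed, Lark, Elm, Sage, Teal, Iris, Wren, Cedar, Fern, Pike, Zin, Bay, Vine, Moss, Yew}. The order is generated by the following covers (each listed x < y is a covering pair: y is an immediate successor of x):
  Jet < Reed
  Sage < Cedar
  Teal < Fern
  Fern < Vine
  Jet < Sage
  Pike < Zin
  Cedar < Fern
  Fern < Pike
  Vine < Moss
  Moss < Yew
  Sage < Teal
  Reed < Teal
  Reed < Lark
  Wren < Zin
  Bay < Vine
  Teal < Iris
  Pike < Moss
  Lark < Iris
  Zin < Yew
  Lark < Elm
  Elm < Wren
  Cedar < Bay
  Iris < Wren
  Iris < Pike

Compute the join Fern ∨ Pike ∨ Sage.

Pike

Common upper bounds of {Fern, Pike, Sage}: Moss, Pike, Yew, Zin.
The least among these is Pike.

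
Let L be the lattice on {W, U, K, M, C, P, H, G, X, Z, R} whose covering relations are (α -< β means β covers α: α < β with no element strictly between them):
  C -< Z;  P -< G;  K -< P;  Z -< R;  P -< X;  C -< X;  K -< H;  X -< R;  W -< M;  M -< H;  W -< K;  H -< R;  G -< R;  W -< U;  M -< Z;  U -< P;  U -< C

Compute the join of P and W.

P

Common upper bounds of {P, W}: G, P, R, X.
The least among these is P.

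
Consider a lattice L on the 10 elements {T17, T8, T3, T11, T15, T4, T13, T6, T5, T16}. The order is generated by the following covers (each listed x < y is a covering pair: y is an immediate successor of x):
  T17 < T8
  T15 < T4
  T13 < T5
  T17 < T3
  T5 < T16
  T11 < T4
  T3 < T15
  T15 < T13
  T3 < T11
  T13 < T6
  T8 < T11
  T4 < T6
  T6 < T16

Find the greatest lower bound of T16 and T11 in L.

T11

Common lower bounds of {T16, T11}: T11, T17, T3, T8.
The greatest among these is T11.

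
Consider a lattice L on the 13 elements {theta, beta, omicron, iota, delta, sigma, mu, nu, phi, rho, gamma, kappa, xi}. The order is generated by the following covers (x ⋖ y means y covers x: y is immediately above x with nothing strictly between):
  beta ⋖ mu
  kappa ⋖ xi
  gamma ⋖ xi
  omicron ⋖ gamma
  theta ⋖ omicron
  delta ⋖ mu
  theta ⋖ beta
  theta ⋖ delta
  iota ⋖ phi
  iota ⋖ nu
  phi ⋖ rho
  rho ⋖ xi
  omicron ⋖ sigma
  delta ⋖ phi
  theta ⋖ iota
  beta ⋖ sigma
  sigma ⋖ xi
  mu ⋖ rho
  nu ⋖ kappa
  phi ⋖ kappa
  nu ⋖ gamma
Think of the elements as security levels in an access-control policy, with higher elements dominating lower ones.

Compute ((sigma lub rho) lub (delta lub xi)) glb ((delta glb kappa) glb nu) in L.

theta

sigma ∨ rho = xi
delta ∨ xi = xi
xi ∨ xi = xi
delta ∧ kappa = delta
delta ∧ nu = theta
xi ∧ theta = theta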